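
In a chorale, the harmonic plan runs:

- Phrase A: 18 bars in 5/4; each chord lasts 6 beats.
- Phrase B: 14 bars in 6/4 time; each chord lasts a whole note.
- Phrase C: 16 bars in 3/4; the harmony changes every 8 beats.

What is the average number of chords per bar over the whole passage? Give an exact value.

A: 18 bars of 5 beats is 90 beats; at 6 beats each that's 15 chords.
B: 14 bars of 6 beats is 84 beats; at 4 beats each that's 21 chords.
C: 16 bars of 3 beats is 48 beats; at 8 beats each that's 6 chords.
Overall: 42 chords over 48 bars → 42/48 = 0.875 chords per bar.

0.875 chords per bar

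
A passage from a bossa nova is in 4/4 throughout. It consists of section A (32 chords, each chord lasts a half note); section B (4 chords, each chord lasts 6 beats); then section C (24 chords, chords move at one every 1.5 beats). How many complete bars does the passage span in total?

31 bars

A: 32 × 2 = 64 beats = 16 bars.
B: 4 × 6 = 24 beats = 6 bars.
C: 24 × 1.5 = 36 beats = 9 bars.
Total: 16 + 6 + 9 = 31 bars.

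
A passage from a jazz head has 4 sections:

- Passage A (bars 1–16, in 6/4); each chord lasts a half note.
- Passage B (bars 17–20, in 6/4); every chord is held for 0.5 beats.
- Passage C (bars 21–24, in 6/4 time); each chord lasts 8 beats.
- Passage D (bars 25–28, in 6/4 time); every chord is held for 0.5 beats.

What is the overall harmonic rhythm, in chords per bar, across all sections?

A: 16 × 6 = 96 beats ÷ 2 = 48 chords.
B: 4 × 6 = 24 beats ÷ 0.5 = 48 chords.
C: 4 × 6 = 24 beats ÷ 8 = 3 chords.
D: 4 × 6 = 24 beats ÷ 0.5 = 48 chords.
Overall: 147 chords over 28 bars → 147/28 = 5.25 chords per bar.

5.25 chords per bar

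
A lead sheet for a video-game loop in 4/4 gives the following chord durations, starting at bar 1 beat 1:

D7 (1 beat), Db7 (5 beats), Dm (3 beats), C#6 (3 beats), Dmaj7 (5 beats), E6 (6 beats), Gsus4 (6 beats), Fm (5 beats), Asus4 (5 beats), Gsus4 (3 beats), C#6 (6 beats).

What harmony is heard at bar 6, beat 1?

Beat 1 of bar 6 is beat (6−1)×4 + 1 = 21 overall.
Running totals: D7 ends at 1, Db7 ends at 6, Dm ends at 9, C#6 ends at 12, Dmaj7 ends at 17, E6 ends at 23.
Beat 21 falls within E6.

E6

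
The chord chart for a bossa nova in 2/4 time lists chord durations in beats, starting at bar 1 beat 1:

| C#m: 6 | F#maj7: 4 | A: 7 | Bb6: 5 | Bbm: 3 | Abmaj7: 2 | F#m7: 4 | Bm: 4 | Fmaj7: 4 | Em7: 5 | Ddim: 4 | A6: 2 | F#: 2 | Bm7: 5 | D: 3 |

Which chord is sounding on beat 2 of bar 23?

Ddim

Beat 2 of bar 23 is beat (23−1)×2 + 2 = 46 overall.
Running totals: C#m ends at 6, F#maj7 ends at 10, A ends at 17, Bb6 ends at 22, Bbm ends at 25, Abmaj7 ends at 27, F#m7 ends at 31, Bm ends at 35, Fmaj7 ends at 39, Em7 ends at 44, Ddim ends at 48.
Beat 46 falls within Ddim.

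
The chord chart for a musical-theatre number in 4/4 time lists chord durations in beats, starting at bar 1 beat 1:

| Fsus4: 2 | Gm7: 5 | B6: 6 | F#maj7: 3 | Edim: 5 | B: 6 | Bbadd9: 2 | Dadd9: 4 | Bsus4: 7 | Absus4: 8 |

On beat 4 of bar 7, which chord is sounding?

Bbadd9

Beat 4 of bar 7 is beat (7−1)×4 + 4 = 28 overall.
Running totals: Fsus4 ends at 2, Gm7 ends at 7, B6 ends at 13, F#maj7 ends at 16, Edim ends at 21, B ends at 27, Bbadd9 ends at 29.
Beat 28 falls within Bbadd9.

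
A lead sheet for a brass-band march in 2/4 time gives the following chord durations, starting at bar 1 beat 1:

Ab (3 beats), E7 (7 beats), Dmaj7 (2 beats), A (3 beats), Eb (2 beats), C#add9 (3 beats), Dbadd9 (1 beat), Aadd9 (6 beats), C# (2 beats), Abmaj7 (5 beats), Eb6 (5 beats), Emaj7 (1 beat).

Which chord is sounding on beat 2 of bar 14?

Beat 2 of bar 14 is beat (14−1)×2 + 2 = 28 overall.
Running totals: Ab ends at 3, E7 ends at 10, Dmaj7 ends at 12, A ends at 15, Eb ends at 17, C#add9 ends at 20, Dbadd9 ends at 21, Aadd9 ends at 27, C# ends at 29.
Beat 28 falls within C#.

C#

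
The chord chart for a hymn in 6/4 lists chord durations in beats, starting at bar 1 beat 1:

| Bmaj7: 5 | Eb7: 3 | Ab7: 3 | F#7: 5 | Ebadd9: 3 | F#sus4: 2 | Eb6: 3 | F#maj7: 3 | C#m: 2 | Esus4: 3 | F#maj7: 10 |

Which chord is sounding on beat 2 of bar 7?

F#maj7

Beat 2 of bar 7 is beat (7−1)×6 + 2 = 38 overall.
Running totals: Bmaj7 ends at 5, Eb7 ends at 8, Ab7 ends at 11, F#7 ends at 16, Ebadd9 ends at 19, F#sus4 ends at 21, Eb6 ends at 24, F#maj7 ends at 27, C#m ends at 29, Esus4 ends at 32, F#maj7 ends at 42.
Beat 38 falls within F#maj7.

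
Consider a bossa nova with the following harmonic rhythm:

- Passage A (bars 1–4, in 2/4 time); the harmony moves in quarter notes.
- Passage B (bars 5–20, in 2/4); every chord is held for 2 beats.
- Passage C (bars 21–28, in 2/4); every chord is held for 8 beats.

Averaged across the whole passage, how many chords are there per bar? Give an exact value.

A: 4 bars of 2 beats is 8 beats; at 1 beat each that's 8 chords.
B: 16 bars of 2 beats is 32 beats; at 2 beats each that's 16 chords.
C: 8 bars of 2 beats is 16 beats; at 8 beats each that's 2 chords.
Overall: 26 chords over 28 bars → 26/28 = 13/14 chords per bar.

13/14 chords per bar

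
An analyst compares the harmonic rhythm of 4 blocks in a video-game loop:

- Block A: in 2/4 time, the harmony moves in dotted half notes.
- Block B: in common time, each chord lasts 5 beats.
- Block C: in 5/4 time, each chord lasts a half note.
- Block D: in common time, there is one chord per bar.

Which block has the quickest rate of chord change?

A: each chord is 3 beats in 2/4, so 2/3 per bar.
B: each chord is 5 beats in 4/4, so 0.8 per bar.
C: each chord is 2 beats in 5/4, so 2.5 per bar.
D: each chord is 4 beats in 4/4, so 1 per bar.
Fastest is C at 2.5 chords/bar.

Block C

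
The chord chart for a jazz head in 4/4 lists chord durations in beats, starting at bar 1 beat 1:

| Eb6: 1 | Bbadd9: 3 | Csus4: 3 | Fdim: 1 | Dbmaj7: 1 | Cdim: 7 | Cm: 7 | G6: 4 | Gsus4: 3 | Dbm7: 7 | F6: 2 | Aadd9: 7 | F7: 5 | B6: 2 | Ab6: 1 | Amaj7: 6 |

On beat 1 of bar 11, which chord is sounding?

Aadd9

Beat 1 of bar 11 is beat (11−1)×4 + 1 = 41 overall.
Running totals: Eb6 ends at 1, Bbadd9 ends at 4, Csus4 ends at 7, Fdim ends at 8, Dbmaj7 ends at 9, Cdim ends at 16, Cm ends at 23, G6 ends at 27, Gsus4 ends at 30, Dbm7 ends at 37, F6 ends at 39, Aadd9 ends at 46.
Beat 41 falls within Aadd9.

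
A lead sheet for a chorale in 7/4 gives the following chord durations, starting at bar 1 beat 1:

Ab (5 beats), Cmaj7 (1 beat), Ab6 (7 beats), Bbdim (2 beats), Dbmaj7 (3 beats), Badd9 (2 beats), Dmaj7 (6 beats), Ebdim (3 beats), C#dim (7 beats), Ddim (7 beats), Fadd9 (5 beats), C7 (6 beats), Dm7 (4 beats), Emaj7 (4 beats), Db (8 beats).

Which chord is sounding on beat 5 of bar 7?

Fadd9

Beat 5 of bar 7 is beat (7−1)×7 + 5 = 47 overall.
Running totals: Ab ends at 5, Cmaj7 ends at 6, Ab6 ends at 13, Bbdim ends at 15, Dbmaj7 ends at 18, Badd9 ends at 20, Dmaj7 ends at 26, Ebdim ends at 29, C#dim ends at 36, Ddim ends at 43, Fadd9 ends at 48.
Beat 47 falls within Fadd9.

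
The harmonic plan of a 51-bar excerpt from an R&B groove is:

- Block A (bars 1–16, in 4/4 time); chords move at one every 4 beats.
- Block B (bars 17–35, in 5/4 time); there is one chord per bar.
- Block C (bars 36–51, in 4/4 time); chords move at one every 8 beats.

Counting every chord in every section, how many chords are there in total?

A: 16 bars × 4 beats = 64 beats; 4 beats/chord → 16 chords.
B: 19 bars × 5 beats = 95 beats; 5 beats/chord → 19 chords.
C: 16 bars × 4 beats = 64 beats; 8 beats/chord → 8 chords.
Total: 16 + 19 + 8 = 43.

43 chords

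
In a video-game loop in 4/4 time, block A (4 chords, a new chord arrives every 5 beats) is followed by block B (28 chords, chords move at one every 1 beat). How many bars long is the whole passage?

12 bars

A: 4 × 5 = 20 beats = 5 bars.
B: 28 × 1 = 28 beats = 7 bars.
Total: 5 + 7 = 12 bars.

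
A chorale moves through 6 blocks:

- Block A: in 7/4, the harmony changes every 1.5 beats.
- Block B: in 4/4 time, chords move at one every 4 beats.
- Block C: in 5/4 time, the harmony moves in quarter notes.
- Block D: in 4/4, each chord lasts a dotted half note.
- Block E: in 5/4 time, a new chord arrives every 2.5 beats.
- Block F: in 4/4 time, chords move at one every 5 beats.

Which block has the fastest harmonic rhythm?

Block C

A: 7 beats/bar ÷ 1.5 beats/chord = 14/3 chords/bar.
B: 4 beats/bar ÷ 4 beats/chord = 1 chord/bar.
C: 5 beats/bar ÷ 1 beat/chord = 5 chords/bar.
D: 4 beats/bar ÷ 3 beats/chord = 4/3 chords/bar.
E: 5 beats/bar ÷ 2.5 beats/chord = 2 chords/bar.
F: 4 beats/bar ÷ 5 beats/chord = 0.8 chords/bar.
Fastest is C at 5 chords/bar.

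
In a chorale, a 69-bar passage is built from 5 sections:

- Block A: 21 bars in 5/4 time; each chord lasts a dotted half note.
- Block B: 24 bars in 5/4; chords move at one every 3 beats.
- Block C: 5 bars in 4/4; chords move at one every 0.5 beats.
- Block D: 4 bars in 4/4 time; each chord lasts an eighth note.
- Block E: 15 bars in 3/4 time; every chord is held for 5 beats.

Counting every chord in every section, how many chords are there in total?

A: 21·5 = 105 beats, 105/3 = 35 chords.
B: 24·5 = 120 beats, 120/3 = 40 chords.
C: 5·4 = 20 beats, 20/0.5 = 40 chords.
D: 4·4 = 16 beats, 16/0.5 = 32 chords.
E: 15·3 = 45 beats, 45/5 = 9 chords.
Total: 35 + 40 + 40 + 32 + 9 = 156.

156 chords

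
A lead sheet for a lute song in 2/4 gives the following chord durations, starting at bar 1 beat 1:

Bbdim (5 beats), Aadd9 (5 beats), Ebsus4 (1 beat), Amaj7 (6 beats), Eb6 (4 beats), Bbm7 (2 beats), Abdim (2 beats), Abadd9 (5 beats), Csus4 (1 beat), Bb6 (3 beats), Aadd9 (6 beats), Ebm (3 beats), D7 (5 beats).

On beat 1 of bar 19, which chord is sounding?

Beat 1 of bar 19 is beat (19−1)×2 + 1 = 37 overall.
Running totals: Bbdim ends at 5, Aadd9 ends at 10, Ebsus4 ends at 11, Amaj7 ends at 17, Eb6 ends at 21, Bbm7 ends at 23, Abdim ends at 25, Abadd9 ends at 30, Csus4 ends at 31, Bb6 ends at 34, Aadd9 ends at 40.
Beat 37 falls within Aadd9.

Aadd9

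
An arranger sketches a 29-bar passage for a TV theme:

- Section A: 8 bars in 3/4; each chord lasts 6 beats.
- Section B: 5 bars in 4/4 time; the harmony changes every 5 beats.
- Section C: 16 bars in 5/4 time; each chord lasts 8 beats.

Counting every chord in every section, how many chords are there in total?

18 chords

A: 8 bars × 3 beats = 24 beats; 6 beats/chord → 4 chords.
B: 5 bars × 4 beats = 20 beats; 5 beats/chord → 4 chords.
C: 16 bars × 5 beats = 80 beats; 8 beats/chord → 10 chords.
Total: 4 + 4 + 10 = 18.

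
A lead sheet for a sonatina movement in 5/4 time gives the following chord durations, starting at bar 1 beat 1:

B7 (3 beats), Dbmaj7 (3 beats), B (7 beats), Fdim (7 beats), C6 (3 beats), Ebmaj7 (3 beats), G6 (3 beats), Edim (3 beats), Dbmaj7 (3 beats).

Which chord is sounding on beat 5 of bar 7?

Dbmaj7

Beat 5 of bar 7 is beat (7−1)×5 + 5 = 35 overall.
Running totals: B7 ends at 3, Dbmaj7 ends at 6, B ends at 13, Fdim ends at 20, C6 ends at 23, Ebmaj7 ends at 26, G6 ends at 29, Edim ends at 32, Dbmaj7 ends at 35.
Beat 35 falls within Dbmaj7.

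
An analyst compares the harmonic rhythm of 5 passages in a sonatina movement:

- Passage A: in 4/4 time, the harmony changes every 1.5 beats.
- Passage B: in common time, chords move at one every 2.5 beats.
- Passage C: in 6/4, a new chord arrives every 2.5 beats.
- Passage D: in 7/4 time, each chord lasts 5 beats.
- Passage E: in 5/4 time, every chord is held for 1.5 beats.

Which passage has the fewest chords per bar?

Passage D

A: 4 beats/bar ÷ 1.5 beats/chord = 8/3 chords/bar.
B: 4 beats/bar ÷ 2.5 beats/chord = 1.6 chords/bar.
C: 6 beats/bar ÷ 2.5 beats/chord = 2.4 chords/bar.
D: 7 beats/bar ÷ 5 beats/chord = 1.4 chords/bar.
E: 5 beats/bar ÷ 1.5 beats/chord = 10/3 chords/bar.
Slowest is D at 1.4 chords/bar.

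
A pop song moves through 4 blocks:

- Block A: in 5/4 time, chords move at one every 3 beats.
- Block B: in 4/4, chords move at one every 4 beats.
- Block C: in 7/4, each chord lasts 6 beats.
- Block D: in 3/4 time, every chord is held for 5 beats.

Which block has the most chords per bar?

A: 5/3 = 5/3 chords/bar.
B: 4/4 = 1 chord/bar.
C: 7/6 = 7/6 chords/bar.
D: 3/5 = 0.6 chords/bar.
Fastest is A at 5/3 chords/bar.

Block A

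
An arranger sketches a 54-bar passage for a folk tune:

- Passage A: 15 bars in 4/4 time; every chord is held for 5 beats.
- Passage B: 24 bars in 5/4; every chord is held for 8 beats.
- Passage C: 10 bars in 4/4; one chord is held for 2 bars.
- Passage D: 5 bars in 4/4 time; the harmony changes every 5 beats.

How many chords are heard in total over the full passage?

A: 15·4 = 60 beats, 60/5 = 12 chords.
B: 24·5 = 120 beats, 120/8 = 15 chords.
C: 10·4 = 40 beats, 40/8 = 5 chords.
D: 5·4 = 20 beats, 20/5 = 4 chords.
Total: 12 + 15 + 5 + 4 = 36.

36 chords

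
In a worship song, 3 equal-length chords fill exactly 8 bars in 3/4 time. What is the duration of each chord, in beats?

8 beats

8 bars × 3 beats/bar = 24 beats total.
24 beats ÷ 3 chords = 8 beats per chord.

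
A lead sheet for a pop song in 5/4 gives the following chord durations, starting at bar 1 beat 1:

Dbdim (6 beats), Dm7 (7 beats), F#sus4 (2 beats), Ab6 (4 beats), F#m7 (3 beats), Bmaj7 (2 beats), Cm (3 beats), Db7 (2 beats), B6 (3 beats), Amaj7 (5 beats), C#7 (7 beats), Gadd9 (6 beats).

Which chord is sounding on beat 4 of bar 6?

Db7

Beat 4 of bar 6 is beat (6−1)×5 + 4 = 29 overall.
Running totals: Dbdim ends at 6, Dm7 ends at 13, F#sus4 ends at 15, Ab6 ends at 19, F#m7 ends at 22, Bmaj7 ends at 24, Cm ends at 27, Db7 ends at 29.
Beat 29 falls within Db7.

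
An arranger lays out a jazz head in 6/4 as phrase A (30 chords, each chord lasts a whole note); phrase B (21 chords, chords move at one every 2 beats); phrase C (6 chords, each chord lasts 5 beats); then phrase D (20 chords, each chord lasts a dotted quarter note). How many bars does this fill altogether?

A: 30 × 4 = 120 beats = 20 bars.
B: 21 × 2 = 42 beats = 7 bars.
C: 6 × 5 = 30 beats = 5 bars.
D: 20 × 1.5 = 30 beats = 5 bars.
Total: 20 + 7 + 5 + 5 = 37 bars.

37 bars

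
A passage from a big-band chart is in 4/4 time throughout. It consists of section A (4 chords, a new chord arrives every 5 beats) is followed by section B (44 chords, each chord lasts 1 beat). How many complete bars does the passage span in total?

A: 4 × 5 = 20 beats = 5 bars.
B: 44 × 1 = 44 beats = 11 bars.
Total: 5 + 11 = 16 bars.

16 bars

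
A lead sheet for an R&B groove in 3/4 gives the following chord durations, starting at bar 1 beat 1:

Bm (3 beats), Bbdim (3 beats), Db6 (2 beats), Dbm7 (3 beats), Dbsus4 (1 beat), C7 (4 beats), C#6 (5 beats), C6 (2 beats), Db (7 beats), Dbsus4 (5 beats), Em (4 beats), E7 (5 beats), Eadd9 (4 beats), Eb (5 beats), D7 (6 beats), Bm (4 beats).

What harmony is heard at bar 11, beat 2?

Dbsus4

Beat 2 of bar 11 is beat (11−1)×3 + 2 = 32 overall.
Running totals: Bm ends at 3, Bbdim ends at 6, Db6 ends at 8, Dbm7 ends at 11, Dbsus4 ends at 12, C7 ends at 16, C#6 ends at 21, C6 ends at 23, Db ends at 30, Dbsus4 ends at 35.
Beat 32 falls within Dbsus4.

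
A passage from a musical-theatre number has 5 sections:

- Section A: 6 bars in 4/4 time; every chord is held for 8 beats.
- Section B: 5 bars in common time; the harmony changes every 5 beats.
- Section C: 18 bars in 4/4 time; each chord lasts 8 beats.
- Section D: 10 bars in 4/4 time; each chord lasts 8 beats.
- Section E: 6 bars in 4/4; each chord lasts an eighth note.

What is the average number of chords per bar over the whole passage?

A: 6 bars of 4 beats is 24 beats; at 8 beats each that's 3 chords.
B: 5 bars of 4 beats is 20 beats; at 5 beats each that's 4 chords.
C: 18 bars of 4 beats is 72 beats; at 8 beats each that's 9 chords.
D: 10 bars of 4 beats is 40 beats; at 8 beats each that's 5 chords.
E: 6 bars of 4 beats is 24 beats; at 0.5 beats each that's 48 chords.
Overall: 69 chords over 45 bars → 69/45 = 23/15 chords per bar.

23/15 chords per bar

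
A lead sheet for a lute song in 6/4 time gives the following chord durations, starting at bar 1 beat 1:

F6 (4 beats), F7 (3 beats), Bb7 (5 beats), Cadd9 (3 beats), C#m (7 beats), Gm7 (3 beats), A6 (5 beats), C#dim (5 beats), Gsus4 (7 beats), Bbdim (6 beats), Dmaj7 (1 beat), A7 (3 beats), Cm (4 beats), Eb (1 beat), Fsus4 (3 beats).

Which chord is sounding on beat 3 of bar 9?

A7

Beat 3 of bar 9 is beat (9−1)×6 + 3 = 51 overall.
Running totals: F6 ends at 4, F7 ends at 7, Bb7 ends at 12, Cadd9 ends at 15, C#m ends at 22, Gm7 ends at 25, A6 ends at 30, C#dim ends at 35, Gsus4 ends at 42, Bbdim ends at 48, Dmaj7 ends at 49, A7 ends at 52.
Beat 51 falls within A7.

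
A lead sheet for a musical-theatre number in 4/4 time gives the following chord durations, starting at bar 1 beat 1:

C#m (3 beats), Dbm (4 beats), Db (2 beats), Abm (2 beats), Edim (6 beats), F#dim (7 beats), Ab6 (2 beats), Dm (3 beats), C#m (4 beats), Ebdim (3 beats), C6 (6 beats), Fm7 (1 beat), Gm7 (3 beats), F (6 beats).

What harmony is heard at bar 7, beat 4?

Dm

Beat 4 of bar 7 is beat (7−1)×4 + 4 = 28 overall.
Running totals: C#m ends at 3, Dbm ends at 7, Db ends at 9, Abm ends at 11, Edim ends at 17, F#dim ends at 24, Ab6 ends at 26, Dm ends at 29.
Beat 28 falls within Dm.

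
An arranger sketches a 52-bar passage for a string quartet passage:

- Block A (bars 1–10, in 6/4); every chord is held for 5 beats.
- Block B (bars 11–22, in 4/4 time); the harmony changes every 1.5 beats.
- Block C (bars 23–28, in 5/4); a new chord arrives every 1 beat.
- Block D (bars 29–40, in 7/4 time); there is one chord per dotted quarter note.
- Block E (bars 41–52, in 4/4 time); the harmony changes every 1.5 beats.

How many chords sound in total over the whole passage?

162 chords

A has 60 beats and chords last 5 each, so 12 chords.
B has 48 beats and chords last 1.5 each, so 32 chords.
C has 30 beats and chords last 1 each, so 30 chords.
D has 84 beats and chords last 1.5 each, so 56 chords.
E has 48 beats and chords last 1.5 each, so 32 chords.
Total: 12 + 32 + 30 + 56 + 32 = 162.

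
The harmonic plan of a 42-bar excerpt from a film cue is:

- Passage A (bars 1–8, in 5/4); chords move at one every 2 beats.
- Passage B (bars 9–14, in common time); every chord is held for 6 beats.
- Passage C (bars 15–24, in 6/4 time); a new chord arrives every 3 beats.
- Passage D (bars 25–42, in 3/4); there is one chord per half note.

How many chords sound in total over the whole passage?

A has 40 beats and chords last 2 each, so 20 chords.
B has 24 beats and chords last 6 each, so 4 chords.
C has 60 beats and chords last 3 each, so 20 chords.
D has 54 beats and chords last 2 each, so 27 chords.
Total: 20 + 4 + 20 + 27 = 71.

71 chords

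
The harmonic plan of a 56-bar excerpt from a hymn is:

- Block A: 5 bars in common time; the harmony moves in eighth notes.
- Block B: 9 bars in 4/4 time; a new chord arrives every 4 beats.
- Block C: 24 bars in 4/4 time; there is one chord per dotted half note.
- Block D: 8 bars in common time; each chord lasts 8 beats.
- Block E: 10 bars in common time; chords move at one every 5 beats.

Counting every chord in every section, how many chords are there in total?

A: 5·4 = 20 beats, 20/0.5 = 40 chords.
B: 9·4 = 36 beats, 36/4 = 9 chords.
C: 24·4 = 96 beats, 96/3 = 32 chords.
D: 8·4 = 32 beats, 32/8 = 4 chords.
E: 10·4 = 40 beats, 40/5 = 8 chords.
Total: 40 + 9 + 32 + 4 + 8 = 93.

93 chords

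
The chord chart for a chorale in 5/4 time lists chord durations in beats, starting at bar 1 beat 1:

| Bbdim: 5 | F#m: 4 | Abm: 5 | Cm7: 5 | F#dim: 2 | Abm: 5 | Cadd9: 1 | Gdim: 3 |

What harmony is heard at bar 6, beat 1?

Beat 1 of bar 6 is beat (6−1)×5 + 1 = 26 overall.
Running totals: Bbdim ends at 5, F#m ends at 9, Abm ends at 14, Cm7 ends at 19, F#dim ends at 21, Abm ends at 26.
Beat 26 falls within Abm.

Abm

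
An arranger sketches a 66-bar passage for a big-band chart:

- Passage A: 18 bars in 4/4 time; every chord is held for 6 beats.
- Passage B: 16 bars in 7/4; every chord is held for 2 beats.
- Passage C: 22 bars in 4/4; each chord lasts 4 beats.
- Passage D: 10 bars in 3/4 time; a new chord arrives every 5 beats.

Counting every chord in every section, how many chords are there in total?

96 chords

A: 18 bars × 4 beats = 72 beats; 6 beats/chord → 12 chords.
B: 16 bars × 7 beats = 112 beats; 2 beats/chord → 56 chords.
C: 22 bars × 4 beats = 88 beats; 4 beats/chord → 22 chords.
D: 10 bars × 3 beats = 30 beats; 5 beats/chord → 6 chords.
Total: 12 + 56 + 22 + 6 = 96.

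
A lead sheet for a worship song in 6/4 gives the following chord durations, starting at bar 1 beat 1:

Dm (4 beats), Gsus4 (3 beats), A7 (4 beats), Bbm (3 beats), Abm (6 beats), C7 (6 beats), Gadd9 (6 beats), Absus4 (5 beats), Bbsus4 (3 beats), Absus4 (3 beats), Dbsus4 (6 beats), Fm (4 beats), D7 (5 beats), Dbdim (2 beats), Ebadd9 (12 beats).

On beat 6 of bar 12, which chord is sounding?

Ebadd9

Beat 6 of bar 12 is beat (12−1)×6 + 6 = 72 overall.
Running totals: Dm ends at 4, Gsus4 ends at 7, A7 ends at 11, Bbm ends at 14, Abm ends at 20, C7 ends at 26, Gadd9 ends at 32, Absus4 ends at 37, Bbsus4 ends at 40, Absus4 ends at 43, Dbsus4 ends at 49, Fm ends at 53, D7 ends at 58, Dbdim ends at 60, Ebadd9 ends at 72.
Beat 72 falls within Ebadd9.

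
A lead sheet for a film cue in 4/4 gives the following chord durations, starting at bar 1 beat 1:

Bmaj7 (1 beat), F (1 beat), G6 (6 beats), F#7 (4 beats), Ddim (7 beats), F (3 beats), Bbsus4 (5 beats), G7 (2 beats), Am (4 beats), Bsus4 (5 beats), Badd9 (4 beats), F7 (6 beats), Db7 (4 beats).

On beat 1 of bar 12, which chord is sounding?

Beat 1 of bar 12 is beat (12−1)×4 + 1 = 45 overall.
Running totals: Bmaj7 ends at 1, F ends at 2, G6 ends at 8, F#7 ends at 12, Ddim ends at 19, F ends at 22, Bbsus4 ends at 27, G7 ends at 29, Am ends at 33, Bsus4 ends at 38, Badd9 ends at 42, F7 ends at 48.
Beat 45 falls within F7.

F7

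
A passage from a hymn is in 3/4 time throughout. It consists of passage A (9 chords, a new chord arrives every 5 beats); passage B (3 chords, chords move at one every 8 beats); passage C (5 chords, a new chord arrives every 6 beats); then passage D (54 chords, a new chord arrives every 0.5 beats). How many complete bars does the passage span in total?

42 bars

A: 9 × 5 = 45 beats = 15 bars.
B: 3 × 8 = 24 beats = 8 bars.
C: 5 × 6 = 30 beats = 10 bars.
D: 54 × 0.5 = 27 beats = 9 bars.
Total: 15 + 8 + 10 + 9 = 42 bars.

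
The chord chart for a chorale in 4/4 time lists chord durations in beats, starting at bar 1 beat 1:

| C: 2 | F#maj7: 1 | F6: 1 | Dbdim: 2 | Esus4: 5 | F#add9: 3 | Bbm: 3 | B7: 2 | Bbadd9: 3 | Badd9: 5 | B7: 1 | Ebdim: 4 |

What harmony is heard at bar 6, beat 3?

Beat 3 of bar 6 is beat (6−1)×4 + 3 = 23 overall.
Running totals: C ends at 2, F#maj7 ends at 3, F6 ends at 4, Dbdim ends at 6, Esus4 ends at 11, F#add9 ends at 14, Bbm ends at 17, B7 ends at 19, Bbadd9 ends at 22, Badd9 ends at 27.
Beat 23 falls within Badd9.

Badd9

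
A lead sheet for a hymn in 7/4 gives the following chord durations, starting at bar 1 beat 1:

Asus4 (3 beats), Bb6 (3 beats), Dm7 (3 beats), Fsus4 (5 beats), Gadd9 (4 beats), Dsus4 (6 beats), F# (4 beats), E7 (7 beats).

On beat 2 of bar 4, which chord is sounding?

Dsus4

Beat 2 of bar 4 is beat (4−1)×7 + 2 = 23 overall.
Running totals: Asus4 ends at 3, Bb6 ends at 6, Dm7 ends at 9, Fsus4 ends at 14, Gadd9 ends at 18, Dsus4 ends at 24.
Beat 23 falls within Dsus4.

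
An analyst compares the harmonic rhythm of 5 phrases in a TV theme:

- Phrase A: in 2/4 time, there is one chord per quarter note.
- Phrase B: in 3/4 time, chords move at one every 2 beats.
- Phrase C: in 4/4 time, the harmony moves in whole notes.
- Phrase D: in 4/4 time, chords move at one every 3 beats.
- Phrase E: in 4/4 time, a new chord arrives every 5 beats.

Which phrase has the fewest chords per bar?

A: 2/1 = 2 chords/bar.
B: 3/2 = 1.5 chords/bar.
C: 4/4 = 1 chord/bar.
D: 4/3 = 4/3 chords/bar.
E: 4/5 = 0.8 chords/bar.
Slowest is E at 0.8 chords/bar.

Phrase E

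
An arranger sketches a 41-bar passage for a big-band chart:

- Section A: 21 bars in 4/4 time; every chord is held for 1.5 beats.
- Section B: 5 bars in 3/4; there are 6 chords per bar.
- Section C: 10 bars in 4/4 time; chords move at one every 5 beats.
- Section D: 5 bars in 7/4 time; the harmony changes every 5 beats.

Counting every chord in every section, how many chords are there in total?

101 chords

A has 84 beats and chords last 1.5 each, so 56 chords.
B has 15 beats and chords last 0.5 each, so 30 chords.
C has 40 beats and chords last 5 each, so 8 chords.
D has 35 beats and chords last 5 each, so 7 chords.
Total: 56 + 30 + 8 + 7 = 101.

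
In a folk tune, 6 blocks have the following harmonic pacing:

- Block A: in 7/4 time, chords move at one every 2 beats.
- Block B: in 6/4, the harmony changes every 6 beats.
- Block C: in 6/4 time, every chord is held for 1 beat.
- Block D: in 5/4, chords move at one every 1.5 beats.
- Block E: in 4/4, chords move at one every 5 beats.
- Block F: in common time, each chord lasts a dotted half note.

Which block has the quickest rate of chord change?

Block C

A: 7/2 = 3.5 chords/bar.
B: 6/6 = 1 chord/bar.
C: 6/1 = 6 chords/bar.
D: 5/1.5 = 10/3 chords/bar.
E: 4/5 = 0.8 chords/bar.
F: 4/3 = 4/3 chords/bar.
Fastest is C at 6 chords/bar.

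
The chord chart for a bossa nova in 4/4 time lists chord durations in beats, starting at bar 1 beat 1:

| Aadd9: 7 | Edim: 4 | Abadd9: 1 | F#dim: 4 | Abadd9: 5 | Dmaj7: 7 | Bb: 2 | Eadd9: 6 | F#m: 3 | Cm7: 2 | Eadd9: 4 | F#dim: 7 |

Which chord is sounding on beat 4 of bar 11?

Eadd9

Beat 4 of bar 11 is beat (11−1)×4 + 4 = 44 overall.
Running totals: Aadd9 ends at 7, Edim ends at 11, Abadd9 ends at 12, F#dim ends at 16, Abadd9 ends at 21, Dmaj7 ends at 28, Bb ends at 30, Eadd9 ends at 36, F#m ends at 39, Cm7 ends at 41, Eadd9 ends at 45.
Beat 44 falls within Eadd9.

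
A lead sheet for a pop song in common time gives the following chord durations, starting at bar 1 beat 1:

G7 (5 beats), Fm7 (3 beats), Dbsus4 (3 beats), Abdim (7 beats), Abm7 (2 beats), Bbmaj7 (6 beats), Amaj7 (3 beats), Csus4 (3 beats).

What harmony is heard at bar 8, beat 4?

Beat 4 of bar 8 is beat (8−1)×4 + 4 = 32 overall.
Running totals: G7 ends at 5, Fm7 ends at 8, Dbsus4 ends at 11, Abdim ends at 18, Abm7 ends at 20, Bbmaj7 ends at 26, Amaj7 ends at 29, Csus4 ends at 32.
Beat 32 falls within Csus4.

Csus4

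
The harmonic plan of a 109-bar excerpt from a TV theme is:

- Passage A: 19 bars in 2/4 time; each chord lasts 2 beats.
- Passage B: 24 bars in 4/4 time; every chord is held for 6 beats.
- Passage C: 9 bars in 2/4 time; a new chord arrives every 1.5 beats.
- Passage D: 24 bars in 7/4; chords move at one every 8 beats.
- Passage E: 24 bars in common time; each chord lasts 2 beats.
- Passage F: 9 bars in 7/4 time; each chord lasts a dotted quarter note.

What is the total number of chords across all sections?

A: 19 bars × 2 beats = 38 beats; 2 beats/chord → 19 chords.
B: 24 bars × 4 beats = 96 beats; 6 beats/chord → 16 chords.
C: 9 bars × 2 beats = 18 beats; 1.5 beats/chord → 12 chords.
D: 24 bars × 7 beats = 168 beats; 8 beats/chord → 21 chords.
E: 24 bars × 4 beats = 96 beats; 2 beats/chord → 48 chords.
F: 9 bars × 7 beats = 63 beats; 1.5 beats/chord → 42 chords.
Total: 19 + 16 + 12 + 21 + 48 + 42 = 158.

158 chords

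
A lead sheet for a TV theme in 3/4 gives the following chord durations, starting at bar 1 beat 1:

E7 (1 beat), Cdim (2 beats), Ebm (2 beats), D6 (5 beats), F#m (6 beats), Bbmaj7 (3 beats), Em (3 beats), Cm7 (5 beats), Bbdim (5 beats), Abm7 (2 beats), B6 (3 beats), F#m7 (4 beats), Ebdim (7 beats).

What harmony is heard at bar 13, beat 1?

B6

Beat 1 of bar 13 is beat (13−1)×3 + 1 = 37 overall.
Running totals: E7 ends at 1, Cdim ends at 3, Ebm ends at 5, D6 ends at 10, F#m ends at 16, Bbmaj7 ends at 19, Em ends at 22, Cm7 ends at 27, Bbdim ends at 32, Abm7 ends at 34, B6 ends at 37.
Beat 37 falls within B6.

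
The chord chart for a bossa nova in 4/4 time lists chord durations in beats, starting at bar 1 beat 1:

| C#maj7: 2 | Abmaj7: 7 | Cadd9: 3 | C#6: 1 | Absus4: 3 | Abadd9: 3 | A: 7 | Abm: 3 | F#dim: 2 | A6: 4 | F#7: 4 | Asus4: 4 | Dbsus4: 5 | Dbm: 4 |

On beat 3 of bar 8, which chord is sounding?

Beat 3 of bar 8 is beat (8−1)×4 + 3 = 31 overall.
Running totals: C#maj7 ends at 2, Abmaj7 ends at 9, Cadd9 ends at 12, C#6 ends at 13, Absus4 ends at 16, Abadd9 ends at 19, A ends at 26, Abm ends at 29, F#dim ends at 31.
Beat 31 falls within F#dim.

F#dim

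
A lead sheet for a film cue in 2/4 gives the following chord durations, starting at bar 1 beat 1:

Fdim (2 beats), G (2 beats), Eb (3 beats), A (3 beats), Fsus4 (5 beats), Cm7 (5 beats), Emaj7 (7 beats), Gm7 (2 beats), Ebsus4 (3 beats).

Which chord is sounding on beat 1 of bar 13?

Beat 1 of bar 13 is beat (13−1)×2 + 1 = 25 overall.
Running totals: Fdim ends at 2, G ends at 4, Eb ends at 7, A ends at 10, Fsus4 ends at 15, Cm7 ends at 20, Emaj7 ends at 27.
Beat 25 falls within Emaj7.

Emaj7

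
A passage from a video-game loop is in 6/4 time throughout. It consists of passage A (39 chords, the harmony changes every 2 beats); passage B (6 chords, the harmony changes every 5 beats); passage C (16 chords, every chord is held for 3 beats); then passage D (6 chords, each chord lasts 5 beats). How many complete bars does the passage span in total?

A: 39 × 2 = 78 beats = 13 bars.
B: 6 × 5 = 30 beats = 5 bars.
C: 16 × 3 = 48 beats = 8 bars.
D: 6 × 5 = 30 beats = 5 bars.
Total: 13 + 5 + 8 + 5 = 31 bars.

31 bars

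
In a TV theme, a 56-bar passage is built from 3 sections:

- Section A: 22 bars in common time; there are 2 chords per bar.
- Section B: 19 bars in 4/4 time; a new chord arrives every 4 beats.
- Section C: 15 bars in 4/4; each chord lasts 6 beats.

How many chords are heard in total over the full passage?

73 chords

A: 22 bars × 4 beats = 88 beats; 2 beats/chord → 44 chords.
B: 19 bars × 4 beats = 76 beats; 4 beats/chord → 19 chords.
C: 15 bars × 4 beats = 60 beats; 6 beats/chord → 10 chords.
Total: 44 + 19 + 10 = 73.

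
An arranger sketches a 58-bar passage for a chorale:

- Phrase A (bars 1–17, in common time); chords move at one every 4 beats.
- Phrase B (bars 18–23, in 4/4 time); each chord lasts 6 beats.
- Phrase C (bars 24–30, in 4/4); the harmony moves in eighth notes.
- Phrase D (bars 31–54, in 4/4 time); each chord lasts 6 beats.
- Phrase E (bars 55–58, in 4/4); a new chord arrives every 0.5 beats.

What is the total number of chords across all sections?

125 chords

A: 17 bars × 4 beats = 68 beats; 4 beats/chord → 17 chords.
B: 6 bars × 4 beats = 24 beats; 6 beats/chord → 4 chords.
C: 7 bars × 4 beats = 28 beats; 0.5 beats/chord → 56 chords.
D: 24 bars × 4 beats = 96 beats; 6 beats/chord → 16 chords.
E: 4 bars × 4 beats = 16 beats; 0.5 beats/chord → 32 chords.
Total: 17 + 4 + 56 + 16 + 32 = 125.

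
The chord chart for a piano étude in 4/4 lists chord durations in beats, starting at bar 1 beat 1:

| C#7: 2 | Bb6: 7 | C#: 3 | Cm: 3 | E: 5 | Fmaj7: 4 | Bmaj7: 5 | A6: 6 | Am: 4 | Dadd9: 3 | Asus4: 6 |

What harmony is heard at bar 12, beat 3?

Beat 3 of bar 12 is beat (12−1)×4 + 3 = 47 overall.
Running totals: C#7 ends at 2, Bb6 ends at 9, C# ends at 12, Cm ends at 15, E ends at 20, Fmaj7 ends at 24, Bmaj7 ends at 29, A6 ends at 35, Am ends at 39, Dadd9 ends at 42, Asus4 ends at 48.
Beat 47 falls within Asus4.

Asus4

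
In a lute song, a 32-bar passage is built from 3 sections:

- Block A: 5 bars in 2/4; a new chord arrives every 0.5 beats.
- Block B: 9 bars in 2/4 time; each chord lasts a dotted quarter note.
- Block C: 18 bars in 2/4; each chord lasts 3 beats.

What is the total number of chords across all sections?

A has 10 beats and chords last 0.5 each, so 20 chords.
B has 18 beats and chords last 1.5 each, so 12 chords.
C has 36 beats and chords last 3 each, so 12 chords.
Total: 20 + 12 + 12 = 44.

44 chords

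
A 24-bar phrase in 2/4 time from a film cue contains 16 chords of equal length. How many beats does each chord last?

3 beats

24 bars × 2 beats/bar = 48 beats total.
48 beats ÷ 16 chords = 3 beats per chord.
(That is a dotted half note.)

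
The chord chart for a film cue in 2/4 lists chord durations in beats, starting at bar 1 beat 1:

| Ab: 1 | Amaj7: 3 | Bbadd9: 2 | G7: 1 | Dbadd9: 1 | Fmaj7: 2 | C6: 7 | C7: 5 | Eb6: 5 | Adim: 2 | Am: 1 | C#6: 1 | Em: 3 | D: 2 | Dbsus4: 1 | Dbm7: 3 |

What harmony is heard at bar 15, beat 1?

Adim

Beat 1 of bar 15 is beat (15−1)×2 + 1 = 29 overall.
Running totals: Ab ends at 1, Amaj7 ends at 4, Bbadd9 ends at 6, G7 ends at 7, Dbadd9 ends at 8, Fmaj7 ends at 10, C6 ends at 17, C7 ends at 22, Eb6 ends at 27, Adim ends at 29.
Beat 29 falls within Adim.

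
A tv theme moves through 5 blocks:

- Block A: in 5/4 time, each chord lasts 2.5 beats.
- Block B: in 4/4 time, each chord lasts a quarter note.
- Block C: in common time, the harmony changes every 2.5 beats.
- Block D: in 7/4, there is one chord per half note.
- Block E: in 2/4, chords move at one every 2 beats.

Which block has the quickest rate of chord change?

Block B

A: 5 beats/bar ÷ 2.5 beats/chord = 2 chords/bar.
B: 4 beats/bar ÷ 1 beat/chord = 4 chords/bar.
C: 4 beats/bar ÷ 2.5 beats/chord = 1.6 chords/bar.
D: 7 beats/bar ÷ 2 beats/chord = 3.5 chords/bar.
E: 2 beats/bar ÷ 2 beats/chord = 1 chord/bar.
Fastest is B at 4 chords/bar.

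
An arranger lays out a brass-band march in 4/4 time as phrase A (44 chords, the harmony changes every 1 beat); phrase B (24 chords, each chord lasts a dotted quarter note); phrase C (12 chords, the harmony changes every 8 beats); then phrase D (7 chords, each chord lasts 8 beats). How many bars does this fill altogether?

A: 44 × 1 = 44 beats = 11 bars.
B: 24 × 1.5 = 36 beats = 9 bars.
C: 12 × 8 = 96 beats = 24 bars.
D: 7 × 8 = 56 beats = 14 bars.
Total: 11 + 9 + 24 + 14 = 58 bars.

58 bars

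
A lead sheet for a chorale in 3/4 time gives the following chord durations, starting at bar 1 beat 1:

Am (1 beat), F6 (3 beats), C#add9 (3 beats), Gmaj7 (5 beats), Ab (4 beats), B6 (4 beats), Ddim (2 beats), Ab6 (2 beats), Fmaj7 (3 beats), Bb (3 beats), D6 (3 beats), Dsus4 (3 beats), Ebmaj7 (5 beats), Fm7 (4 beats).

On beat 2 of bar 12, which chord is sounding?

Dsus4

Beat 2 of bar 12 is beat (12−1)×3 + 2 = 35 overall.
Running totals: Am ends at 1, F6 ends at 4, C#add9 ends at 7, Gmaj7 ends at 12, Ab ends at 16, B6 ends at 20, Ddim ends at 22, Ab6 ends at 24, Fmaj7 ends at 27, Bb ends at 30, D6 ends at 33, Dsus4 ends at 36.
Beat 35 falls within Dsus4.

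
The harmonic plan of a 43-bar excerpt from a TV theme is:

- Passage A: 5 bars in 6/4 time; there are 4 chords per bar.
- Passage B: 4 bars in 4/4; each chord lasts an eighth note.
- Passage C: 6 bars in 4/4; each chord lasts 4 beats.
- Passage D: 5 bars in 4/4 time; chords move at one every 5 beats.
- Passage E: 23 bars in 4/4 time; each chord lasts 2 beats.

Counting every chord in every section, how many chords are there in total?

A has 30 beats and chords last 1.5 each, so 20 chords.
B has 16 beats and chords last 0.5 each, so 32 chords.
C has 24 beats and chords last 4 each, so 6 chords.
D has 20 beats and chords last 5 each, so 4 chords.
E has 92 beats and chords last 2 each, so 46 chords.
Total: 20 + 32 + 6 + 4 + 46 = 108.

108 chords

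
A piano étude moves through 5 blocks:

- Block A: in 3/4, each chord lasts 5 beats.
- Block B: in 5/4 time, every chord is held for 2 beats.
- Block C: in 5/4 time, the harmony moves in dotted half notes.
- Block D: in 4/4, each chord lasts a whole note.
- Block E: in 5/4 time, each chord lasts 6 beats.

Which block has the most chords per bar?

Block B

A: 3/5 = 0.6 chords/bar.
B: 5/2 = 2.5 chords/bar.
C: 5/3 = 5/3 chords/bar.
D: 4/4 = 1 chord/bar.
E: 5/6 = 5/6 chords/bar.
Fastest is B at 2.5 chords/bar.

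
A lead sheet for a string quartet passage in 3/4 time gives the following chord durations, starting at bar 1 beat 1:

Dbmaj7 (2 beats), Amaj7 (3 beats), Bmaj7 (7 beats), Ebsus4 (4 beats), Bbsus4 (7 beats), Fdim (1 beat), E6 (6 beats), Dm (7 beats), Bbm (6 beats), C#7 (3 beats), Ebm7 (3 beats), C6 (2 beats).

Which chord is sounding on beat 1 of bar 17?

Ebm7

Beat 1 of bar 17 is beat (17−1)×3 + 1 = 49 overall.
Running totals: Dbmaj7 ends at 2, Amaj7 ends at 5, Bmaj7 ends at 12, Ebsus4 ends at 16, Bbsus4 ends at 23, Fdim ends at 24, E6 ends at 30, Dm ends at 37, Bbm ends at 43, C#7 ends at 46, Ebm7 ends at 49.
Beat 49 falls within Ebm7.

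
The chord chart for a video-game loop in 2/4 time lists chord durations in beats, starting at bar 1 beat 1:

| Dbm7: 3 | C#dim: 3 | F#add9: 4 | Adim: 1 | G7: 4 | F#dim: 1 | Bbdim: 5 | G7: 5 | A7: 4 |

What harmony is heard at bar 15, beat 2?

A7

Beat 2 of bar 15 is beat (15−1)×2 + 2 = 30 overall.
Running totals: Dbm7 ends at 3, C#dim ends at 6, F#add9 ends at 10, Adim ends at 11, G7 ends at 15, F#dim ends at 16, Bbdim ends at 21, G7 ends at 26, A7 ends at 30.
Beat 30 falls within A7.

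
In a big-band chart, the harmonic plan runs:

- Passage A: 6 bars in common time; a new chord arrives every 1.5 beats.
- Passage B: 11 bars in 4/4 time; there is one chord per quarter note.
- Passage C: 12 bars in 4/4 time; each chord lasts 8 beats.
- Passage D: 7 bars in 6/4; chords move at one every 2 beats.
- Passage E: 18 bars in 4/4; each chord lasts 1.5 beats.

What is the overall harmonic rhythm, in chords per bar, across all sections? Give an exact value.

A: 6 bars of 4 beats is 24 beats; at 1.5 beats each that's 16 chords.
B: 11 bars of 4 beats is 44 beats; at 1 beat each that's 44 chords.
C: 12 bars of 4 beats is 48 beats; at 8 beats each that's 6 chords.
D: 7 bars of 6 beats is 42 beats; at 2 beats each that's 21 chords.
E: 18 bars of 4 beats is 72 beats; at 1.5 beats each that's 48 chords.
Overall: 135 chords over 54 bars → 135/54 = 2.5 chords per bar.

2.5 chords per bar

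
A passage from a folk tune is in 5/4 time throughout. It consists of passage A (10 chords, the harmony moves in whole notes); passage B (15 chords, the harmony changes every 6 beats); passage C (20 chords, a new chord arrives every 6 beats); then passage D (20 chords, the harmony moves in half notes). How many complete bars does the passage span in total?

58 bars

A: 10 × 4 = 40 beats = 8 bars.
B: 15 × 6 = 90 beats = 18 bars.
C: 20 × 6 = 120 beats = 24 bars.
D: 20 × 2 = 40 beats = 8 bars.
Total: 8 + 18 + 24 + 8 = 58 bars.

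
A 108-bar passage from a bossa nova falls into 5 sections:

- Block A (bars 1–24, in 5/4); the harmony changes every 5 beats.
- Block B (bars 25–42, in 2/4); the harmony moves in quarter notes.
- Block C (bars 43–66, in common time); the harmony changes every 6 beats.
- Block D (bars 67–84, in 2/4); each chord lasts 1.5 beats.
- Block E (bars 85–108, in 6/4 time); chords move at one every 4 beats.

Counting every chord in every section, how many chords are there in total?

A: 24·5 = 120 beats, 120/5 = 24 chords.
B: 18·2 = 36 beats, 36/1 = 36 chords.
C: 24·4 = 96 beats, 96/6 = 16 chords.
D: 18·2 = 36 beats, 36/1.5 = 24 chords.
E: 24·6 = 144 beats, 144/4 = 36 chords.
Total: 24 + 36 + 16 + 24 + 36 = 136.

136 chords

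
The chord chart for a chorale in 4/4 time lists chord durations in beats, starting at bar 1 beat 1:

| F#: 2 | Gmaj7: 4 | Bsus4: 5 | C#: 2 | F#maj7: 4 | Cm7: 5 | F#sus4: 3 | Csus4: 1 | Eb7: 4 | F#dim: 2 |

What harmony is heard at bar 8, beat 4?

Beat 4 of bar 8 is beat (8−1)×4 + 4 = 32 overall.
Running totals: F# ends at 2, Gmaj7 ends at 6, Bsus4 ends at 11, C# ends at 13, F#maj7 ends at 17, Cm7 ends at 22, F#sus4 ends at 25, Csus4 ends at 26, Eb7 ends at 30, F#dim ends at 32.
Beat 32 falls within F#dim.

F#dim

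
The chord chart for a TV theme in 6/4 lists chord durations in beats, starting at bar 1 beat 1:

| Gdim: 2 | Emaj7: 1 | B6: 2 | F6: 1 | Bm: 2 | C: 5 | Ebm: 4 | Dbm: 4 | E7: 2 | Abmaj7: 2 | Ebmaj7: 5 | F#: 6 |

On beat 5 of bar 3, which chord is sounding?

Beat 5 of bar 3 is beat (3−1)×6 + 5 = 17 overall.
Running totals: Gdim ends at 2, Emaj7 ends at 3, B6 ends at 5, F6 ends at 6, Bm ends at 8, C ends at 13, Ebm ends at 17.
Beat 17 falls within Ebm.

Ebm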